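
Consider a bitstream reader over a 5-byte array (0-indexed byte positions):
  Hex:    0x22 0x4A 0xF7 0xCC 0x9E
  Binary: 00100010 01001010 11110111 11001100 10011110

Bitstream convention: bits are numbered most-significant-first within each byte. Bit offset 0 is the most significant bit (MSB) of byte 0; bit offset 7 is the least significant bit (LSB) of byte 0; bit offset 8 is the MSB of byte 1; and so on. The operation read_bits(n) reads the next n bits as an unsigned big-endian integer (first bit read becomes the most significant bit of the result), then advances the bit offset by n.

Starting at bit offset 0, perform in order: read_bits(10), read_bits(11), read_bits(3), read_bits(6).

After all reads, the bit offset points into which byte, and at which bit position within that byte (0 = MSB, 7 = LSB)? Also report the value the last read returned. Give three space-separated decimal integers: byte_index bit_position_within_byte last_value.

Answer: 3 6 51

Derivation:
Read 1: bits[0:10] width=10 -> value=137 (bin 0010001001); offset now 10 = byte 1 bit 2; 30 bits remain
Read 2: bits[10:21] width=11 -> value=350 (bin 00101011110); offset now 21 = byte 2 bit 5; 19 bits remain
Read 3: bits[21:24] width=3 -> value=7 (bin 111); offset now 24 = byte 3 bit 0; 16 bits remain
Read 4: bits[24:30] width=6 -> value=51 (bin 110011); offset now 30 = byte 3 bit 6; 10 bits remain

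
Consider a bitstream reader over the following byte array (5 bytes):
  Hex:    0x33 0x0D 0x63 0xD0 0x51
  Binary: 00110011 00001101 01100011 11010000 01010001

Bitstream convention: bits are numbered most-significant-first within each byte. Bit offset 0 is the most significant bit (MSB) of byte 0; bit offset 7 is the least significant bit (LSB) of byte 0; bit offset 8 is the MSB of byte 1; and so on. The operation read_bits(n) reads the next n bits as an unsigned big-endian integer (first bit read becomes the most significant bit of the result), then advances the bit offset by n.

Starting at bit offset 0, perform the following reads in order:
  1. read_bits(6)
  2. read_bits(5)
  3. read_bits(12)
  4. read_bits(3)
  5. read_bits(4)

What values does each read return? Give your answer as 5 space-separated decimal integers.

Read 1: bits[0:6] width=6 -> value=12 (bin 001100); offset now 6 = byte 0 bit 6; 34 bits remain
Read 2: bits[6:11] width=5 -> value=24 (bin 11000); offset now 11 = byte 1 bit 3; 29 bits remain
Read 3: bits[11:23] width=12 -> value=1713 (bin 011010110001); offset now 23 = byte 2 bit 7; 17 bits remain
Read 4: bits[23:26] width=3 -> value=7 (bin 111); offset now 26 = byte 3 bit 2; 14 bits remain
Read 5: bits[26:30] width=4 -> value=4 (bin 0100); offset now 30 = byte 3 bit 6; 10 bits remain

Answer: 12 24 1713 7 4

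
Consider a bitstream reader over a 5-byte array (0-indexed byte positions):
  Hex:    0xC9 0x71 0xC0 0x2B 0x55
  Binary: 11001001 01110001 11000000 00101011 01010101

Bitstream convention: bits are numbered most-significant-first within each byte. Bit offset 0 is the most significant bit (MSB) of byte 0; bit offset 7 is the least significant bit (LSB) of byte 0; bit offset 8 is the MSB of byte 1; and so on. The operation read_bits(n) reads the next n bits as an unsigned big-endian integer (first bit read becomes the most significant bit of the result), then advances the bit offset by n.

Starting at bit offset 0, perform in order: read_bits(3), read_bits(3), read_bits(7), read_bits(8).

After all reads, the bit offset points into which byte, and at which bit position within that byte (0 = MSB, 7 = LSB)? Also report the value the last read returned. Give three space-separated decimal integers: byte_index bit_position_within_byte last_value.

Read 1: bits[0:3] width=3 -> value=6 (bin 110); offset now 3 = byte 0 bit 3; 37 bits remain
Read 2: bits[3:6] width=3 -> value=2 (bin 010); offset now 6 = byte 0 bit 6; 34 bits remain
Read 3: bits[6:13] width=7 -> value=46 (bin 0101110); offset now 13 = byte 1 bit 5; 27 bits remain
Read 4: bits[13:21] width=8 -> value=56 (bin 00111000); offset now 21 = byte 2 bit 5; 19 bits remain

Answer: 2 5 56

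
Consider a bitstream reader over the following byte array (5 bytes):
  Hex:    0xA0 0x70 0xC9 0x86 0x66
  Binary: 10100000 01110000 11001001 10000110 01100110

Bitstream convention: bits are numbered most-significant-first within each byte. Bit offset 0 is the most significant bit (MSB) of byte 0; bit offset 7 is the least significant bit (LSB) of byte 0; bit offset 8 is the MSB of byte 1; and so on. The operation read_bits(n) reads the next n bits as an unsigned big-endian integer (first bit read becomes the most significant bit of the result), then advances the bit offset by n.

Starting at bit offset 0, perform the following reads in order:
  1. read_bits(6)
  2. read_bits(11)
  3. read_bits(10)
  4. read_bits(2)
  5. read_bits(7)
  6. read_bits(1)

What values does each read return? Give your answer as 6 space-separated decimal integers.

Read 1: bits[0:6] width=6 -> value=40 (bin 101000); offset now 6 = byte 0 bit 6; 34 bits remain
Read 2: bits[6:17] width=11 -> value=225 (bin 00011100001); offset now 17 = byte 2 bit 1; 23 bits remain
Read 3: bits[17:27] width=10 -> value=588 (bin 1001001100); offset now 27 = byte 3 bit 3; 13 bits remain
Read 4: bits[27:29] width=2 -> value=0 (bin 00); offset now 29 = byte 3 bit 5; 11 bits remain
Read 5: bits[29:36] width=7 -> value=102 (bin 1100110); offset now 36 = byte 4 bit 4; 4 bits remain
Read 6: bits[36:37] width=1 -> value=0 (bin 0); offset now 37 = byte 4 bit 5; 3 bits remain

Answer: 40 225 588 0 102 0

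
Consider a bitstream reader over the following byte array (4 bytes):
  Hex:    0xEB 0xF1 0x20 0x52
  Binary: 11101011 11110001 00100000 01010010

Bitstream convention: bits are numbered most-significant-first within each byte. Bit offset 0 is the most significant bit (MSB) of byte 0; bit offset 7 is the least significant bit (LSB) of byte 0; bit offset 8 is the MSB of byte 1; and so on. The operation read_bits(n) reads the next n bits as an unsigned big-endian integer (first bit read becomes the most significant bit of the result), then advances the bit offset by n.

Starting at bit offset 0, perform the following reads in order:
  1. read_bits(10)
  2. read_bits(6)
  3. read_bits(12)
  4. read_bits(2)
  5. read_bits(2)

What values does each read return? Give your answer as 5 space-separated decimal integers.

Answer: 943 49 517 0 2

Derivation:
Read 1: bits[0:10] width=10 -> value=943 (bin 1110101111); offset now 10 = byte 1 bit 2; 22 bits remain
Read 2: bits[10:16] width=6 -> value=49 (bin 110001); offset now 16 = byte 2 bit 0; 16 bits remain
Read 3: bits[16:28] width=12 -> value=517 (bin 001000000101); offset now 28 = byte 3 bit 4; 4 bits remain
Read 4: bits[28:30] width=2 -> value=0 (bin 00); offset now 30 = byte 3 bit 6; 2 bits remain
Read 5: bits[30:32] width=2 -> value=2 (bin 10); offset now 32 = byte 4 bit 0; 0 bits remain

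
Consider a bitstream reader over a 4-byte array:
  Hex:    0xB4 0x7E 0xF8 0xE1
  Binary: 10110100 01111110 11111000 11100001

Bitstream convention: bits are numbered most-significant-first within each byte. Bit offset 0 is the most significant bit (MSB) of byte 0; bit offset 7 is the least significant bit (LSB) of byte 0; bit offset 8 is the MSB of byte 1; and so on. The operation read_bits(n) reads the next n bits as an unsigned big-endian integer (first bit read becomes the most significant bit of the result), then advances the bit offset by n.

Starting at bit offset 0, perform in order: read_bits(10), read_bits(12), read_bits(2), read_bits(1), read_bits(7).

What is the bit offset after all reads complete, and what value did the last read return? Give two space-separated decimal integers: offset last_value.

Read 1: bits[0:10] width=10 -> value=721 (bin 1011010001); offset now 10 = byte 1 bit 2; 22 bits remain
Read 2: bits[10:22] width=12 -> value=4030 (bin 111110111110); offset now 22 = byte 2 bit 6; 10 bits remain
Read 3: bits[22:24] width=2 -> value=0 (bin 00); offset now 24 = byte 3 bit 0; 8 bits remain
Read 4: bits[24:25] width=1 -> value=1 (bin 1); offset now 25 = byte 3 bit 1; 7 bits remain
Read 5: bits[25:32] width=7 -> value=97 (bin 1100001); offset now 32 = byte 4 bit 0; 0 bits remain

Answer: 32 97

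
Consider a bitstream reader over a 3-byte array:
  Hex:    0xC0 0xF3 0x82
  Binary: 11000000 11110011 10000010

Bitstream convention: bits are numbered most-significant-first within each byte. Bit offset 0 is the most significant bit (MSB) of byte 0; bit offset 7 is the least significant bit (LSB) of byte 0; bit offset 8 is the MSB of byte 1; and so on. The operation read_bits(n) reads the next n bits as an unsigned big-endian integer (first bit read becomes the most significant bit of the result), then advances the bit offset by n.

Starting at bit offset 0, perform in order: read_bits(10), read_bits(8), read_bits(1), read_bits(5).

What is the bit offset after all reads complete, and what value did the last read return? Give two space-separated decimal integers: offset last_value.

Answer: 24 2

Derivation:
Read 1: bits[0:10] width=10 -> value=771 (bin 1100000011); offset now 10 = byte 1 bit 2; 14 bits remain
Read 2: bits[10:18] width=8 -> value=206 (bin 11001110); offset now 18 = byte 2 bit 2; 6 bits remain
Read 3: bits[18:19] width=1 -> value=0 (bin 0); offset now 19 = byte 2 bit 3; 5 bits remain
Read 4: bits[19:24] width=5 -> value=2 (bin 00010); offset now 24 = byte 3 bit 0; 0 bits remain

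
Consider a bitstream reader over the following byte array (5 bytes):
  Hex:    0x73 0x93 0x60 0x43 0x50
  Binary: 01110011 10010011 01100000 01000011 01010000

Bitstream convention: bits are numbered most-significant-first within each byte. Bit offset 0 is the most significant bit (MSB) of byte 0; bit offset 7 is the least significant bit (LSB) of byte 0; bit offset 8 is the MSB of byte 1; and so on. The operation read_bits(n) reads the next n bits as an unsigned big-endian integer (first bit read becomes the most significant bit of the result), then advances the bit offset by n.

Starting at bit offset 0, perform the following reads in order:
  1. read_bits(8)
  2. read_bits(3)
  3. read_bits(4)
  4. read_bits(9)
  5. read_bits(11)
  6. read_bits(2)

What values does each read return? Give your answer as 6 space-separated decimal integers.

Answer: 115 4 9 352 538 2

Derivation:
Read 1: bits[0:8] width=8 -> value=115 (bin 01110011); offset now 8 = byte 1 bit 0; 32 bits remain
Read 2: bits[8:11] width=3 -> value=4 (bin 100); offset now 11 = byte 1 bit 3; 29 bits remain
Read 3: bits[11:15] width=4 -> value=9 (bin 1001); offset now 15 = byte 1 bit 7; 25 bits remain
Read 4: bits[15:24] width=9 -> value=352 (bin 101100000); offset now 24 = byte 3 bit 0; 16 bits remain
Read 5: bits[24:35] width=11 -> value=538 (bin 01000011010); offset now 35 = byte 4 bit 3; 5 bits remain
Read 6: bits[35:37] width=2 -> value=2 (bin 10); offset now 37 = byte 4 bit 5; 3 bits remain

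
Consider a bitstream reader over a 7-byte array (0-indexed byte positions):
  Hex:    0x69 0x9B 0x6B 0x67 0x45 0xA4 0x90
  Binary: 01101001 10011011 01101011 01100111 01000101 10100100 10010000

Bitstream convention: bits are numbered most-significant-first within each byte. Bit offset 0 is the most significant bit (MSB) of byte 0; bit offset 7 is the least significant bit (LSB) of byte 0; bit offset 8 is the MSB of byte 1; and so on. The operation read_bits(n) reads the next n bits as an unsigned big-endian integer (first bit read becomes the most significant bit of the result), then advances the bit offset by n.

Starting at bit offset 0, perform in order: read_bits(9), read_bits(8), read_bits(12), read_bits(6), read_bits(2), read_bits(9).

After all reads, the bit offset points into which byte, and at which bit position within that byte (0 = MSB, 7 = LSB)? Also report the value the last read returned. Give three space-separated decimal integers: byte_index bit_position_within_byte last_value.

Answer: 5 6 361

Derivation:
Read 1: bits[0:9] width=9 -> value=211 (bin 011010011); offset now 9 = byte 1 bit 1; 47 bits remain
Read 2: bits[9:17] width=8 -> value=54 (bin 00110110); offset now 17 = byte 2 bit 1; 39 bits remain
Read 3: bits[17:29] width=12 -> value=3436 (bin 110101101100); offset now 29 = byte 3 bit 5; 27 bits remain
Read 4: bits[29:35] width=6 -> value=58 (bin 111010); offset now 35 = byte 4 bit 3; 21 bits remain
Read 5: bits[35:37] width=2 -> value=0 (bin 00); offset now 37 = byte 4 bit 5; 19 bits remain
Read 6: bits[37:46] width=9 -> value=361 (bin 101101001); offset now 46 = byte 5 bit 6; 10 bits remain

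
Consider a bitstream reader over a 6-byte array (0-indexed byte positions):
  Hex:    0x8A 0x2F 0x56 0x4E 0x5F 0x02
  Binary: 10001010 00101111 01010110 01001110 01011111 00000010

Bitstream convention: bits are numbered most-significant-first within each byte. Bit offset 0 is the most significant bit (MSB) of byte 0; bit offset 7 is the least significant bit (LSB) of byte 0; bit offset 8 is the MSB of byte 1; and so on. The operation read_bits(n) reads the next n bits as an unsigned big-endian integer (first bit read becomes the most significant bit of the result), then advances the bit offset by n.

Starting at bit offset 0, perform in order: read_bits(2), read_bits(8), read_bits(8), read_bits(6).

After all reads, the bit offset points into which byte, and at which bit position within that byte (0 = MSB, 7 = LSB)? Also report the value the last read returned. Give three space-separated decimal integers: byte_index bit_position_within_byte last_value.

Read 1: bits[0:2] width=2 -> value=2 (bin 10); offset now 2 = byte 0 bit 2; 46 bits remain
Read 2: bits[2:10] width=8 -> value=40 (bin 00101000); offset now 10 = byte 1 bit 2; 38 bits remain
Read 3: bits[10:18] width=8 -> value=189 (bin 10111101); offset now 18 = byte 2 bit 2; 30 bits remain
Read 4: bits[18:24] width=6 -> value=22 (bin 010110); offset now 24 = byte 3 bit 0; 24 bits remain

Answer: 3 0 22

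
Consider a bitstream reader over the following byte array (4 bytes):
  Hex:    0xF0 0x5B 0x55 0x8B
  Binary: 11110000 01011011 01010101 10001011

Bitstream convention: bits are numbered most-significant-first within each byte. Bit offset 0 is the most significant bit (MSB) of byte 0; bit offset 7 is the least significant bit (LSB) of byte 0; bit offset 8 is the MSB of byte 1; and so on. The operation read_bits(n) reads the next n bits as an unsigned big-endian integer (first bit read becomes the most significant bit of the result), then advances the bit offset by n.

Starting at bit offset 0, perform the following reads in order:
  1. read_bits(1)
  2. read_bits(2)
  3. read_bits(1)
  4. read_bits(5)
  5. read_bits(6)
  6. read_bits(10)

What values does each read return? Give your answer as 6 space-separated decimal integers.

Answer: 1 3 1 0 45 683

Derivation:
Read 1: bits[0:1] width=1 -> value=1 (bin 1); offset now 1 = byte 0 bit 1; 31 bits remain
Read 2: bits[1:3] width=2 -> value=3 (bin 11); offset now 3 = byte 0 bit 3; 29 bits remain
Read 3: bits[3:4] width=1 -> value=1 (bin 1); offset now 4 = byte 0 bit 4; 28 bits remain
Read 4: bits[4:9] width=5 -> value=0 (bin 00000); offset now 9 = byte 1 bit 1; 23 bits remain
Read 5: bits[9:15] width=6 -> value=45 (bin 101101); offset now 15 = byte 1 bit 7; 17 bits remain
Read 6: bits[15:25] width=10 -> value=683 (bin 1010101011); offset now 25 = byte 3 bit 1; 7 bits remain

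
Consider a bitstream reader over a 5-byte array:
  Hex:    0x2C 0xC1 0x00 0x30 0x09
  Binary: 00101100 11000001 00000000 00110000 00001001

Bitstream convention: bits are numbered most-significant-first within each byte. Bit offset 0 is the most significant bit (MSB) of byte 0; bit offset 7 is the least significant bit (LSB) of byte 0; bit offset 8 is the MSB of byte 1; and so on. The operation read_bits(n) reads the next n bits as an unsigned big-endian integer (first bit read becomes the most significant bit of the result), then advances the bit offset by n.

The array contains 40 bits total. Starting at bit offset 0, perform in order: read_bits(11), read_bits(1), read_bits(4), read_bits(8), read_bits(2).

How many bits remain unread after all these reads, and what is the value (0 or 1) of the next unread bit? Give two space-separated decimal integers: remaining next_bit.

Read 1: bits[0:11] width=11 -> value=358 (bin 00101100110); offset now 11 = byte 1 bit 3; 29 bits remain
Read 2: bits[11:12] width=1 -> value=0 (bin 0); offset now 12 = byte 1 bit 4; 28 bits remain
Read 3: bits[12:16] width=4 -> value=1 (bin 0001); offset now 16 = byte 2 bit 0; 24 bits remain
Read 4: bits[16:24] width=8 -> value=0 (bin 00000000); offset now 24 = byte 3 bit 0; 16 bits remain
Read 5: bits[24:26] width=2 -> value=0 (bin 00); offset now 26 = byte 3 bit 2; 14 bits remain

Answer: 14 1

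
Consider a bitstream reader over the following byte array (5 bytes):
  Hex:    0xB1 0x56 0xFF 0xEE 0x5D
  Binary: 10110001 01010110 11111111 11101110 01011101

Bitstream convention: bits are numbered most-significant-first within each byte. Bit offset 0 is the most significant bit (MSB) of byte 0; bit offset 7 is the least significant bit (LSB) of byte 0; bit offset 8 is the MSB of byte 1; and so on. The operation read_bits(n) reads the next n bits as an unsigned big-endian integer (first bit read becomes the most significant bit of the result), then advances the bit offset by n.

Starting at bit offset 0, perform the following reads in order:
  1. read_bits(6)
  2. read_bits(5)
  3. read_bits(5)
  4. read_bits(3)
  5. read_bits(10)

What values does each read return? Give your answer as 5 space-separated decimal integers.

Answer: 44 10 22 7 1021

Derivation:
Read 1: bits[0:6] width=6 -> value=44 (bin 101100); offset now 6 = byte 0 bit 6; 34 bits remain
Read 2: bits[6:11] width=5 -> value=10 (bin 01010); offset now 11 = byte 1 bit 3; 29 bits remain
Read 3: bits[11:16] width=5 -> value=22 (bin 10110); offset now 16 = byte 2 bit 0; 24 bits remain
Read 4: bits[16:19] width=3 -> value=7 (bin 111); offset now 19 = byte 2 bit 3; 21 bits remain
Read 5: bits[19:29] width=10 -> value=1021 (bin 1111111101); offset now 29 = byte 3 bit 5; 11 bits remain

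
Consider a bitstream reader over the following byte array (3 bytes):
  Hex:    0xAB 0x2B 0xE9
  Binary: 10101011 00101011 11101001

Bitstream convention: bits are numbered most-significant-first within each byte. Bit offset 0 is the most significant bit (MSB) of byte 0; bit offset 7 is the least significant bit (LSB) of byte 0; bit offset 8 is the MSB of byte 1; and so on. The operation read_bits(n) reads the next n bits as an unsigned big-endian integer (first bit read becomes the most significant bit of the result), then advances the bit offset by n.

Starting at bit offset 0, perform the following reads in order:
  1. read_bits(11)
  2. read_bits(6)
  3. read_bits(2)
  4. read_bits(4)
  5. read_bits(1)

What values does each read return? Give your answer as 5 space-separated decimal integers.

Answer: 1369 23 3 4 1

Derivation:
Read 1: bits[0:11] width=11 -> value=1369 (bin 10101011001); offset now 11 = byte 1 bit 3; 13 bits remain
Read 2: bits[11:17] width=6 -> value=23 (bin 010111); offset now 17 = byte 2 bit 1; 7 bits remain
Read 3: bits[17:19] width=2 -> value=3 (bin 11); offset now 19 = byte 2 bit 3; 5 bits remain
Read 4: bits[19:23] width=4 -> value=4 (bin 0100); offset now 23 = byte 2 bit 7; 1 bits remain
Read 5: bits[23:24] width=1 -> value=1 (bin 1); offset now 24 = byte 3 bit 0; 0 bits remain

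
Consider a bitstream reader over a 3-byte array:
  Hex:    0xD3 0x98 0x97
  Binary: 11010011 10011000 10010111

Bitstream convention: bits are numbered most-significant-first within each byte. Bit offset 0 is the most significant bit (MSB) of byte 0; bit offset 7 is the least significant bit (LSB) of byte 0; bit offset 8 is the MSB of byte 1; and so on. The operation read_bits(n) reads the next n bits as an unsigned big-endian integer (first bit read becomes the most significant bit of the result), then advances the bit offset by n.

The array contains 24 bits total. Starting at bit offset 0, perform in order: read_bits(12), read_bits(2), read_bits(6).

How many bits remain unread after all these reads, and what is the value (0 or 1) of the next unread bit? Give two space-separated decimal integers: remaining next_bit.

Read 1: bits[0:12] width=12 -> value=3385 (bin 110100111001); offset now 12 = byte 1 bit 4; 12 bits remain
Read 2: bits[12:14] width=2 -> value=2 (bin 10); offset now 14 = byte 1 bit 6; 10 bits remain
Read 3: bits[14:20] width=6 -> value=9 (bin 001001); offset now 20 = byte 2 bit 4; 4 bits remain

Answer: 4 0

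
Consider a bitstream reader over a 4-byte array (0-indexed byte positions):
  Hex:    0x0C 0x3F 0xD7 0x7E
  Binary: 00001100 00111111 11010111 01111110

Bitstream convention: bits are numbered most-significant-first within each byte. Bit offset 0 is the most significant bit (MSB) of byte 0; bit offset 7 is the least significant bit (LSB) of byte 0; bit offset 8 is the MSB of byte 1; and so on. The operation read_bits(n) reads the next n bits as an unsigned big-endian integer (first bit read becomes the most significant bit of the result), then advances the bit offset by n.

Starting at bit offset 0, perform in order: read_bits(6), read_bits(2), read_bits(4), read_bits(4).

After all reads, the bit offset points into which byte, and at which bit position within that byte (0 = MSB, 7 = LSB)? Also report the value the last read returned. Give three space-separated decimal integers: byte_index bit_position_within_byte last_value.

Read 1: bits[0:6] width=6 -> value=3 (bin 000011); offset now 6 = byte 0 bit 6; 26 bits remain
Read 2: bits[6:8] width=2 -> value=0 (bin 00); offset now 8 = byte 1 bit 0; 24 bits remain
Read 3: bits[8:12] width=4 -> value=3 (bin 0011); offset now 12 = byte 1 bit 4; 20 bits remain
Read 4: bits[12:16] width=4 -> value=15 (bin 1111); offset now 16 = byte 2 bit 0; 16 bits remain

Answer: 2 0 15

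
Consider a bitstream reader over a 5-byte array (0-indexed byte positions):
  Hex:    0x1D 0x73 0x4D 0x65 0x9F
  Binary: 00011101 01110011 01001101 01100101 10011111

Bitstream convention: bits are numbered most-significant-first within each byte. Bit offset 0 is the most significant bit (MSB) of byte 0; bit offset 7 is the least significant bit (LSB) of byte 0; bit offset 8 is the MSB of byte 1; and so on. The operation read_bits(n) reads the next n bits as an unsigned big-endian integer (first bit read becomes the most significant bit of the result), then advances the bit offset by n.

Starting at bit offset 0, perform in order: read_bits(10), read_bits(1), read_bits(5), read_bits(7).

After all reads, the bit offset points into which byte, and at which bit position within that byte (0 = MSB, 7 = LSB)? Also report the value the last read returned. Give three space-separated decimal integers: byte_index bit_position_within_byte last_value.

Answer: 2 7 38

Derivation:
Read 1: bits[0:10] width=10 -> value=117 (bin 0001110101); offset now 10 = byte 1 bit 2; 30 bits remain
Read 2: bits[10:11] width=1 -> value=1 (bin 1); offset now 11 = byte 1 bit 3; 29 bits remain
Read 3: bits[11:16] width=5 -> value=19 (bin 10011); offset now 16 = byte 2 bit 0; 24 bits remain
Read 4: bits[16:23] width=7 -> value=38 (bin 0100110); offset now 23 = byte 2 bit 7; 17 bits remain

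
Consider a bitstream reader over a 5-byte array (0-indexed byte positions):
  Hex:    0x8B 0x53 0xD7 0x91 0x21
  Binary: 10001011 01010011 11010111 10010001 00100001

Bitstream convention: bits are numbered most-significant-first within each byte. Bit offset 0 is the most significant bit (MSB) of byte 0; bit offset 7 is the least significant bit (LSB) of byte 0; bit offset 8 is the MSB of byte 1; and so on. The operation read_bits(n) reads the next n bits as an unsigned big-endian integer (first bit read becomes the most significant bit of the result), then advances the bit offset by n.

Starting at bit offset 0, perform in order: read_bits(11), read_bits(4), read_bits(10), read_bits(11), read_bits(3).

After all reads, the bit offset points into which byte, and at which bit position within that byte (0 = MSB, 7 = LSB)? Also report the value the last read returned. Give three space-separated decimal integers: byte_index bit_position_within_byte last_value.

Answer: 4 7 0

Derivation:
Read 1: bits[0:11] width=11 -> value=1114 (bin 10001011010); offset now 11 = byte 1 bit 3; 29 bits remain
Read 2: bits[11:15] width=4 -> value=9 (bin 1001); offset now 15 = byte 1 bit 7; 25 bits remain
Read 3: bits[15:25] width=10 -> value=943 (bin 1110101111); offset now 25 = byte 3 bit 1; 15 bits remain
Read 4: bits[25:36] width=11 -> value=274 (bin 00100010010); offset now 36 = byte 4 bit 4; 4 bits remain
Read 5: bits[36:39] width=3 -> value=0 (bin 000); offset now 39 = byte 4 bit 7; 1 bits remain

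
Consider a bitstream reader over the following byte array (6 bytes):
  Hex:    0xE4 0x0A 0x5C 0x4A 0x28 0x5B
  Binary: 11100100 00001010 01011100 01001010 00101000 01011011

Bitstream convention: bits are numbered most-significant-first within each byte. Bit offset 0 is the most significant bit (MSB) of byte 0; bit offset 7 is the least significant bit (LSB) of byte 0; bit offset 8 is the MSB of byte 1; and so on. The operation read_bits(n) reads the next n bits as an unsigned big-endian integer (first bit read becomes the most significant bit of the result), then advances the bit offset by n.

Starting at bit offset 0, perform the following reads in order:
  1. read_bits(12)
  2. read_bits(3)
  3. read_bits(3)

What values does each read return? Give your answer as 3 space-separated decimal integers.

Answer: 3648 5 1

Derivation:
Read 1: bits[0:12] width=12 -> value=3648 (bin 111001000000); offset now 12 = byte 1 bit 4; 36 bits remain
Read 2: bits[12:15] width=3 -> value=5 (bin 101); offset now 15 = byte 1 bit 7; 33 bits remain
Read 3: bits[15:18] width=3 -> value=1 (bin 001); offset now 18 = byte 2 bit 2; 30 bits remain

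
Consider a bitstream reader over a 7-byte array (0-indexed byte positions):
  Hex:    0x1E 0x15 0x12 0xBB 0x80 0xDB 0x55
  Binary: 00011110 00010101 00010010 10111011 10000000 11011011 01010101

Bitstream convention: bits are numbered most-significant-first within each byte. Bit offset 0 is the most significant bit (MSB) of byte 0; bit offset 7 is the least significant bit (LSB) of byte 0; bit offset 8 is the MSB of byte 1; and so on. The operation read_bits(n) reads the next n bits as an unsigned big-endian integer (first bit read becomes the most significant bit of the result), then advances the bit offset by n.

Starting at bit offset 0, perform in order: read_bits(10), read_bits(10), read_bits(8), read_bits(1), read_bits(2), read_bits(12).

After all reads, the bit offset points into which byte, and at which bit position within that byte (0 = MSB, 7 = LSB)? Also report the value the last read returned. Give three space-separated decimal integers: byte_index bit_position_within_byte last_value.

Read 1: bits[0:10] width=10 -> value=120 (bin 0001111000); offset now 10 = byte 1 bit 2; 46 bits remain
Read 2: bits[10:20] width=10 -> value=337 (bin 0101010001); offset now 20 = byte 2 bit 4; 36 bits remain
Read 3: bits[20:28] width=8 -> value=43 (bin 00101011); offset now 28 = byte 3 bit 4; 28 bits remain
Read 4: bits[28:29] width=1 -> value=1 (bin 1); offset now 29 = byte 3 bit 5; 27 bits remain
Read 5: bits[29:31] width=2 -> value=1 (bin 01); offset now 31 = byte 3 bit 7; 25 bits remain
Read 6: bits[31:43] width=12 -> value=3078 (bin 110000000110); offset now 43 = byte 5 bit 3; 13 bits remain

Answer: 5 3 3078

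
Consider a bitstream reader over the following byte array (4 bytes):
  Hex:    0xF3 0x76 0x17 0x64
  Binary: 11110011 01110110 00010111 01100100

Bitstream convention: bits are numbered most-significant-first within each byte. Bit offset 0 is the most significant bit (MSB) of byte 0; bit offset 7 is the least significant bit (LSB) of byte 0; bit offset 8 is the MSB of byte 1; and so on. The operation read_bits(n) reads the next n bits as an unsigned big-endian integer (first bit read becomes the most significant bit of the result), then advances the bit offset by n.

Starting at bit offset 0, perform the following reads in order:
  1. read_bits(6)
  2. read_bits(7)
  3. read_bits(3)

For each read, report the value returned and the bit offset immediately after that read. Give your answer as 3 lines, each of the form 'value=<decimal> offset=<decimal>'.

Answer: value=60 offset=6
value=110 offset=13
value=6 offset=16

Derivation:
Read 1: bits[0:6] width=6 -> value=60 (bin 111100); offset now 6 = byte 0 bit 6; 26 bits remain
Read 2: bits[6:13] width=7 -> value=110 (bin 1101110); offset now 13 = byte 1 bit 5; 19 bits remain
Read 3: bits[13:16] width=3 -> value=6 (bin 110); offset now 16 = byte 2 bit 0; 16 bits remain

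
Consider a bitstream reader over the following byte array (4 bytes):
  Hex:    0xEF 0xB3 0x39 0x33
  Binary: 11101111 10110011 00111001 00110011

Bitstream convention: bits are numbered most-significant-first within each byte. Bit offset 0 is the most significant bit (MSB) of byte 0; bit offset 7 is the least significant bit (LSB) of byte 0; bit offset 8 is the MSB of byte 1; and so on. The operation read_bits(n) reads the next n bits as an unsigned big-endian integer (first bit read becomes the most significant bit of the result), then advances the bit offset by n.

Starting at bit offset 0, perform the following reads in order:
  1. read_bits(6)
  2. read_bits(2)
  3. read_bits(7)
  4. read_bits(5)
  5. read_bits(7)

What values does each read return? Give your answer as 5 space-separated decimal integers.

Read 1: bits[0:6] width=6 -> value=59 (bin 111011); offset now 6 = byte 0 bit 6; 26 bits remain
Read 2: bits[6:8] width=2 -> value=3 (bin 11); offset now 8 = byte 1 bit 0; 24 bits remain
Read 3: bits[8:15] width=7 -> value=89 (bin 1011001); offset now 15 = byte 1 bit 7; 17 bits remain
Read 4: bits[15:20] width=5 -> value=19 (bin 10011); offset now 20 = byte 2 bit 4; 12 bits remain
Read 5: bits[20:27] width=7 -> value=73 (bin 1001001); offset now 27 = byte 3 bit 3; 5 bits remain

Answer: 59 3 89 19 73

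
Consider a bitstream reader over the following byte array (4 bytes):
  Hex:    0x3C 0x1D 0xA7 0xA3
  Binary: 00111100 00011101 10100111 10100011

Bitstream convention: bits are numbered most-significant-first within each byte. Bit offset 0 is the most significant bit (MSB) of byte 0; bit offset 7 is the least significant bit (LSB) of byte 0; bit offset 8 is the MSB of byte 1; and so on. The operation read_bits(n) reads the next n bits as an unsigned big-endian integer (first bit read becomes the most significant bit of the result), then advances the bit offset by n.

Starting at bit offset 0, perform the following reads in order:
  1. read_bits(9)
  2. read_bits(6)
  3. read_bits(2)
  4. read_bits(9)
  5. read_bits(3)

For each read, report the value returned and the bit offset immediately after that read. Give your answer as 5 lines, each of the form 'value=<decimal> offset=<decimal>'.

Answer: value=120 offset=9
value=14 offset=15
value=3 offset=17
value=158 offset=26
value=4 offset=29

Derivation:
Read 1: bits[0:9] width=9 -> value=120 (bin 001111000); offset now 9 = byte 1 bit 1; 23 bits remain
Read 2: bits[9:15] width=6 -> value=14 (bin 001110); offset now 15 = byte 1 bit 7; 17 bits remain
Read 3: bits[15:17] width=2 -> value=3 (bin 11); offset now 17 = byte 2 bit 1; 15 bits remain
Read 4: bits[17:26] width=9 -> value=158 (bin 010011110); offset now 26 = byte 3 bit 2; 6 bits remain
Read 5: bits[26:29] width=3 -> value=4 (bin 100); offset now 29 = byte 3 bit 5; 3 bits remain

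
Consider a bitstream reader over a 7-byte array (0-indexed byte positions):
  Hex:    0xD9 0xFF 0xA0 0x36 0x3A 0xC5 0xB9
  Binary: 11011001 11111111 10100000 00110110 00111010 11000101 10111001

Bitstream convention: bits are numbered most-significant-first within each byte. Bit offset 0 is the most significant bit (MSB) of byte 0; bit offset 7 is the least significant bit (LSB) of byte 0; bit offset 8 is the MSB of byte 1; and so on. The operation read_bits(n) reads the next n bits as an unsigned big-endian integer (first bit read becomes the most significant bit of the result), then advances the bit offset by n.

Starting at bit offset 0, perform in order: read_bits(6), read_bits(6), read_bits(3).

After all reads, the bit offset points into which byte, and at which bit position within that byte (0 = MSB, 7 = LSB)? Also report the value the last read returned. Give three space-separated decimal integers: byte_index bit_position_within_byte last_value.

Read 1: bits[0:6] width=6 -> value=54 (bin 110110); offset now 6 = byte 0 bit 6; 50 bits remain
Read 2: bits[6:12] width=6 -> value=31 (bin 011111); offset now 12 = byte 1 bit 4; 44 bits remain
Read 3: bits[12:15] width=3 -> value=7 (bin 111); offset now 15 = byte 1 bit 7; 41 bits remain

Answer: 1 7 7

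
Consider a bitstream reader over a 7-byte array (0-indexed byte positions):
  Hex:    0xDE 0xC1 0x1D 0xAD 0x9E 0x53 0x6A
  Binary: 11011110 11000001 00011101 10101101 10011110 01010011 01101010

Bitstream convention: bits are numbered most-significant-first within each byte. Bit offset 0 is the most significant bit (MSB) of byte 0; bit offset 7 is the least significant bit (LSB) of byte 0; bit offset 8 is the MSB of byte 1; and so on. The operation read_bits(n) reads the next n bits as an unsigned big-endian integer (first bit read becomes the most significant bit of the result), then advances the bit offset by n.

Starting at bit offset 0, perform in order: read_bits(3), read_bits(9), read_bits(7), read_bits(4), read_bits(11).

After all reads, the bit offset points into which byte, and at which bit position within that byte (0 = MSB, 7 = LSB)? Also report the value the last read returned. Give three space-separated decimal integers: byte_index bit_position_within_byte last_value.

Answer: 4 2 1718

Derivation:
Read 1: bits[0:3] width=3 -> value=6 (bin 110); offset now 3 = byte 0 bit 3; 53 bits remain
Read 2: bits[3:12] width=9 -> value=492 (bin 111101100); offset now 12 = byte 1 bit 4; 44 bits remain
Read 3: bits[12:19] width=7 -> value=8 (bin 0001000); offset now 19 = byte 2 bit 3; 37 bits remain
Read 4: bits[19:23] width=4 -> value=14 (bin 1110); offset now 23 = byte 2 bit 7; 33 bits remain
Read 5: bits[23:34] width=11 -> value=1718 (bin 11010110110); offset now 34 = byte 4 bit 2; 22 bits remain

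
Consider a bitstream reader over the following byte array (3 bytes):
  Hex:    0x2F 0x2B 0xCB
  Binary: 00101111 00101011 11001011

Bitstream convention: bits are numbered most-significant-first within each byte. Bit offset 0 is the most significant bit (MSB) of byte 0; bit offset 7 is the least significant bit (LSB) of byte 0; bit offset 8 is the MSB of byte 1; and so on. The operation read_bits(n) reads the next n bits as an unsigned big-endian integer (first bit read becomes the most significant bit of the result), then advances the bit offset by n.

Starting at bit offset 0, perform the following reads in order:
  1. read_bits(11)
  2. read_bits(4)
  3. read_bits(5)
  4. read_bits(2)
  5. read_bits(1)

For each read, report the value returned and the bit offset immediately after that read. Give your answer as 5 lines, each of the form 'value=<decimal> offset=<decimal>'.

Answer: value=377 offset=11
value=5 offset=15
value=28 offset=20
value=2 offset=22
value=1 offset=23

Derivation:
Read 1: bits[0:11] width=11 -> value=377 (bin 00101111001); offset now 11 = byte 1 bit 3; 13 bits remain
Read 2: bits[11:15] width=4 -> value=5 (bin 0101); offset now 15 = byte 1 bit 7; 9 bits remain
Read 3: bits[15:20] width=5 -> value=28 (bin 11100); offset now 20 = byte 2 bit 4; 4 bits remain
Read 4: bits[20:22] width=2 -> value=2 (bin 10); offset now 22 = byte 2 bit 6; 2 bits remain
Read 5: bits[22:23] width=1 -> value=1 (bin 1); offset now 23 = byte 2 bit 7; 1 bits remain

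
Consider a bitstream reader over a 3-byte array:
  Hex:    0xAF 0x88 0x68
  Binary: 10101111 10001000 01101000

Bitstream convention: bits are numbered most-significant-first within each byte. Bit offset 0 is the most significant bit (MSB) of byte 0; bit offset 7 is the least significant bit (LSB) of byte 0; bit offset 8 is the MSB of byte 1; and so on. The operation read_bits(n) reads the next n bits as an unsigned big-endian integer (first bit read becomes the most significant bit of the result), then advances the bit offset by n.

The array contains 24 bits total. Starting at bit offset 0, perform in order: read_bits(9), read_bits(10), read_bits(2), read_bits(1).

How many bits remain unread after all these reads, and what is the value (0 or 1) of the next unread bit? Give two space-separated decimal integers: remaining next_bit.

Read 1: bits[0:9] width=9 -> value=351 (bin 101011111); offset now 9 = byte 1 bit 1; 15 bits remain
Read 2: bits[9:19] width=10 -> value=67 (bin 0001000011); offset now 19 = byte 2 bit 3; 5 bits remain
Read 3: bits[19:21] width=2 -> value=1 (bin 01); offset now 21 = byte 2 bit 5; 3 bits remain
Read 4: bits[21:22] width=1 -> value=0 (bin 0); offset now 22 = byte 2 bit 6; 2 bits remain

Answer: 2 0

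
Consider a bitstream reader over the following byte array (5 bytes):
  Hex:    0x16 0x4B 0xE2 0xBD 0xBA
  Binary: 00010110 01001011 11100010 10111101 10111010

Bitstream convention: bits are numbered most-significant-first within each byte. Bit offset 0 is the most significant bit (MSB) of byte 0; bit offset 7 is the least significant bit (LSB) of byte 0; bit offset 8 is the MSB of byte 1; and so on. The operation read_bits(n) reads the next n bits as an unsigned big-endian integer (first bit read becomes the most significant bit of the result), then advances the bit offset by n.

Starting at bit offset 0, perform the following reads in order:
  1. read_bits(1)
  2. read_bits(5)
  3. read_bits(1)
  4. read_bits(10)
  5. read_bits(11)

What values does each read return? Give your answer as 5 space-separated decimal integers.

Answer: 0 5 1 151 1579

Derivation:
Read 1: bits[0:1] width=1 -> value=0 (bin 0); offset now 1 = byte 0 bit 1; 39 bits remain
Read 2: bits[1:6] width=5 -> value=5 (bin 00101); offset now 6 = byte 0 bit 6; 34 bits remain
Read 3: bits[6:7] width=1 -> value=1 (bin 1); offset now 7 = byte 0 bit 7; 33 bits remain
Read 4: bits[7:17] width=10 -> value=151 (bin 0010010111); offset now 17 = byte 2 bit 1; 23 bits remain
Read 5: bits[17:28] width=11 -> value=1579 (bin 11000101011); offset now 28 = byte 3 bit 4; 12 bits remain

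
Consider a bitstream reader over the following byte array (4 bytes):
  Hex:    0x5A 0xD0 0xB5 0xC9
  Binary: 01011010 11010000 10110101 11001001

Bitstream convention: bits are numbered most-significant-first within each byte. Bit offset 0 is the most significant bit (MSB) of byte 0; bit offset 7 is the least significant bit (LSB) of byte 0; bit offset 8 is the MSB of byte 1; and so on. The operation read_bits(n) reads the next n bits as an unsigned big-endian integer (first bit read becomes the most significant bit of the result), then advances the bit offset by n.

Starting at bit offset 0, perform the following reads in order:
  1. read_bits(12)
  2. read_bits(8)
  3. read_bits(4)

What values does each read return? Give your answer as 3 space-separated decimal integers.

Read 1: bits[0:12] width=12 -> value=1453 (bin 010110101101); offset now 12 = byte 1 bit 4; 20 bits remain
Read 2: bits[12:20] width=8 -> value=11 (bin 00001011); offset now 20 = byte 2 bit 4; 12 bits remain
Read 3: bits[20:24] width=4 -> value=5 (bin 0101); offset now 24 = byte 3 bit 0; 8 bits remain

Answer: 1453 11 5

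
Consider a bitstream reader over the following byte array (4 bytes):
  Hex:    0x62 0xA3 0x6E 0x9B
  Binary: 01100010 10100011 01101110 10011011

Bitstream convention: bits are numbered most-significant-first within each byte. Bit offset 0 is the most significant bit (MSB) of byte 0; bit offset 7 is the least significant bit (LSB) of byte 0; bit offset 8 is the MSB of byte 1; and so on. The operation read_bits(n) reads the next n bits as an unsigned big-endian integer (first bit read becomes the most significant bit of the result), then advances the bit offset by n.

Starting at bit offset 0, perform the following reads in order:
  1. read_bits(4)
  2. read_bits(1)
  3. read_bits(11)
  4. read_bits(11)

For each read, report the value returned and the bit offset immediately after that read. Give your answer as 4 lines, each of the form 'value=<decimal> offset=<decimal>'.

Answer: value=6 offset=4
value=0 offset=5
value=675 offset=16
value=884 offset=27

Derivation:
Read 1: bits[0:4] width=4 -> value=6 (bin 0110); offset now 4 = byte 0 bit 4; 28 bits remain
Read 2: bits[4:5] width=1 -> value=0 (bin 0); offset now 5 = byte 0 bit 5; 27 bits remain
Read 3: bits[5:16] width=11 -> value=675 (bin 01010100011); offset now 16 = byte 2 bit 0; 16 bits remain
Read 4: bits[16:27] width=11 -> value=884 (bin 01101110100); offset now 27 = byte 3 bit 3; 5 bits remain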